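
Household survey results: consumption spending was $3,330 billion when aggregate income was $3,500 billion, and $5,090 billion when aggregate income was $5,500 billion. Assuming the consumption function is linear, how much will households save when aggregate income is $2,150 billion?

MPC = (5090 − 3330)/(5500 − 3500) = 1760/2000 = 0.88
a = 3330 − 0.88(3500) = 3330 − 3080 = 250
C = 250 + 0.88(2150) = 2142
S = 2150 − 2142 = 8

S = 8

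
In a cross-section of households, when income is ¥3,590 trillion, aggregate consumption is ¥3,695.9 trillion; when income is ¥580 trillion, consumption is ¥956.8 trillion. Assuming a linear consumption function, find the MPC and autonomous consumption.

MPC = ΔC/ΔY = (3695.9 − 956.8)/(3590 − 580) = 2739.1/3010 = 0.91
a = C − MPC·Y = 956.8 − 0.91(580) = 956.8 − 527.8 = 429

MPC = 0.91; a = 429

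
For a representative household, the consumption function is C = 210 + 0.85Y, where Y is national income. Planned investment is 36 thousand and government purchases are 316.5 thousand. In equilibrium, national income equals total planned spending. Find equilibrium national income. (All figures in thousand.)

Y = C + I + G = 210 + 0.85Y + 36 + 316.5
Y − 0.85Y = 562.5
0.15Y = 562.5, so Y = 562.5/0.15 = 3750

Y = 3750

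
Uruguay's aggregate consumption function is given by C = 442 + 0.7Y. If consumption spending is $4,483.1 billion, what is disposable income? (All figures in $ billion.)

Y = 5773

442 + 0.7Y = 4483.1
0.7Y = 4041.1, so Y = 4041.1/0.7 = 5773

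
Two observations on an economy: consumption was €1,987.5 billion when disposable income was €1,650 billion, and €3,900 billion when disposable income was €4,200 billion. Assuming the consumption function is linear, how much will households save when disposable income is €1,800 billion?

S = -300

MPC = (3900 − 1987.5)/(4200 − 1650) = 1912.5/2550 = 0.75
a = 1987.5 − 0.75(1650) = 1987.5 − 1237.5 = 750
C = 750 + 0.75(1800) = 2100
S = 1800 − 2100 = -300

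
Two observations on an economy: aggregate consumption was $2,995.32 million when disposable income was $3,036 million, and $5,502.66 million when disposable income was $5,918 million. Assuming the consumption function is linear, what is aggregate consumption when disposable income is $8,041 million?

MPC = (5502.66 − 2995.32)/(5918 − 3036) = 2507.34/2882 = 0.87
a = 2995.32 − 0.87(3036) = 2995.32 − 2641.32 = 354
C = 354 + 0.87(8041) = 354 + 6995.67 = 7349.67

C = 7349.67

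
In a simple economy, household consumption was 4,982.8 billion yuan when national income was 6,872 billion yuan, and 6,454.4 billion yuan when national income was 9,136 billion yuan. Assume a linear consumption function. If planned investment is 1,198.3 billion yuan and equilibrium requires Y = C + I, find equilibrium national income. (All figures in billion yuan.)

Y = 4898

MPC = (6454.4 − 4982.8)/(9136 − 6872) = 1471.6/2264 = 0.65
a = 4982.8 − 0.65(6872) = 516
Equilibrium: Y = 516 + 0.65Y + 1198.3
0.35Y = 1714.3, so Y = 1714.3/0.35 = 4898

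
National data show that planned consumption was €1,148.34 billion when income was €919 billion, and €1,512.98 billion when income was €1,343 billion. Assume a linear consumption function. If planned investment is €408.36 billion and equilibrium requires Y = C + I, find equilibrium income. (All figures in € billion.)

Y = 5474

MPC = (1512.98 − 1148.34)/(1343 − 919) = 364.64/424 = 0.86
a = 1148.34 − 0.86(919) = 358
Equilibrium: Y = 358 + 0.86Y + 408.36
0.14Y = 766.36, so Y = 766.36/0.14 = 5474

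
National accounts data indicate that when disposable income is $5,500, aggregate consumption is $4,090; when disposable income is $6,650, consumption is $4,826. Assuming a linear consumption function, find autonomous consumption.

MPC = ΔC/ΔY = (4826 − 4090)/(6650 − 5500) = 736/1150 = 0.64
a = C − MPC·Y = 4090 − 0.64(5500) = 4090 − 3520 = 570

a = 570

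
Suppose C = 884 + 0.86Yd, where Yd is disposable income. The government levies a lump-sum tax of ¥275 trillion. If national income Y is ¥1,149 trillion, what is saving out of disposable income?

S = -761.64

Yd = Y − T = 1149 − 275 = 874
C = 884 + 0.86(874) = 884 + 751.64 = 1635.64
S = Yd − C = 874 − 1635.64 = -761.64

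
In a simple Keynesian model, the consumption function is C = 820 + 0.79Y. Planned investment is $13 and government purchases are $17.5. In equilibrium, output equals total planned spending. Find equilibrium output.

Y = C + I + G = 820 + 0.79Y + 13 + 17.5
Y − 0.79Y = 850.5
0.21Y = 850.5, so Y = 850.5/0.21 = 4050

Y = 4050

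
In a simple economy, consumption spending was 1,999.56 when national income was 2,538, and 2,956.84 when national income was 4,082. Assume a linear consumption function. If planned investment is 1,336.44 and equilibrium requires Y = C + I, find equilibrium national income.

MPC = (2956.84 − 1999.56)/(4082 − 2538) = 957.28/1544 = 0.62
a = 1999.56 − 0.62(2538) = 426
Equilibrium: Y = 426 + 0.62Y + 1336.44
0.38Y = 1762.44, so Y = 1762.44/0.38 = 4638

Y = 4638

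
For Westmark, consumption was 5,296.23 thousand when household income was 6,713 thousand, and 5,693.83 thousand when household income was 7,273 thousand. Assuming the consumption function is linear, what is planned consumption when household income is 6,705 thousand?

C = 5290.55

MPC = (5693.83 − 5296.23)/(7273 − 6713) = 397.6/560 = 0.71
a = 5296.23 − 0.71(6713) = 5296.23 − 4766.23 = 530
C = 530 + 0.71(6705) = 530 + 4760.55 = 5290.55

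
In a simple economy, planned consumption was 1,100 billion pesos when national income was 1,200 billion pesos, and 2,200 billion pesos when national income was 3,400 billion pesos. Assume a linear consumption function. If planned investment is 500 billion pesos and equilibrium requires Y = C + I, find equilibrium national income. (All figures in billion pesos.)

Y = 2000

MPC = (2200 − 1100)/(3400 − 1200) = 1100/2200 = 0.5
a = 1100 − 0.5(1200) = 500
Equilibrium: Y = 500 + 0.5Y + 500
0.5Y = 1000, so Y = 1000/0.5 = 2000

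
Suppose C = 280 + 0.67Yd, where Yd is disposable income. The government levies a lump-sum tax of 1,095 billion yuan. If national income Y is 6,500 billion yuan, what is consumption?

Yd = Y − T = 6500 − 1095 = 5405
C = 280 + 0.67(5405) = 280 + 3621.35 = 3901.35

C = 3901.35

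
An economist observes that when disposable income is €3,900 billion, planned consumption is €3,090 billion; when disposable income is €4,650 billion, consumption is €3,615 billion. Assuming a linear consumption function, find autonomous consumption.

MPC = ΔC/ΔY = (3615 − 3090)/(4650 − 3900) = 525/750 = 0.7
a = C − MPC·Y = 3090 − 0.7(3900) = 3090 − 2730 = 360

a = 360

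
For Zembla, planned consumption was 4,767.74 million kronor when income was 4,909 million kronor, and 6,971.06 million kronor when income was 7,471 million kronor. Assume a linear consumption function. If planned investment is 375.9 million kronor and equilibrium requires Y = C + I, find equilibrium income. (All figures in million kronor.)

Y = 6585

MPC = (6971.06 − 4767.74)/(7471 − 4909) = 2203.32/2562 = 0.86
a = 4767.74 − 0.86(4909) = 546
Equilibrium: Y = 546 + 0.86Y + 375.9
0.14Y = 921.9, so Y = 921.9/0.14 = 6585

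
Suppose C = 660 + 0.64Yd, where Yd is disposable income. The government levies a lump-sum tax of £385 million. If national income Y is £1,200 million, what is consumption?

Yd = Y − T = 1200 − 385 = 815
C = 660 + 0.64(815) = 660 + 521.6 = 1181.6

C = 1181.6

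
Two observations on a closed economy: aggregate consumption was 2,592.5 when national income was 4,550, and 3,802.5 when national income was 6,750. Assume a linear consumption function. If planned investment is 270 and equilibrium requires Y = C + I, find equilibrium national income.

Y = 800

MPC = (3802.5 − 2592.5)/(6750 − 4550) = 1210/2200 = 0.55
a = 2592.5 − 0.55(4550) = 90
Equilibrium: Y = 90 + 0.55Y + 270
0.45Y = 360, so Y = 360/0.45 = 800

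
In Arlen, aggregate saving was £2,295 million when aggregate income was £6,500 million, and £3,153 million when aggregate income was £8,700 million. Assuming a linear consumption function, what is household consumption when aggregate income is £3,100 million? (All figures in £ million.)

C = 2131

MPS = ΔS/ΔY = (3153 − 2295)/(8700 − 6500) = 858/2200 = 0.39
MPC = 1 − MPS = 0.61
Autonomous saving = 2295 − 0.39(6500) = -240, so a = 240
C = 240 + 0.61(3100) = 240 + 1891 = 2131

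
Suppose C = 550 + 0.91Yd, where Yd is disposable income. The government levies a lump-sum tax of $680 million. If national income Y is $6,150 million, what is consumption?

C = 5527.7

Yd = Y − T = 6150 − 680 = 5470
C = 550 + 0.91(5470) = 550 + 4977.7 = 5527.7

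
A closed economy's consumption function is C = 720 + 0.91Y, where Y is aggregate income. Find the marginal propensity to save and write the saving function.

MPS = 0.09; S = -720 + 0.09Y

MPS = 1 − MPC = 1 − 0.91 = 0.09
S = Y − C = -720 + 0.09Y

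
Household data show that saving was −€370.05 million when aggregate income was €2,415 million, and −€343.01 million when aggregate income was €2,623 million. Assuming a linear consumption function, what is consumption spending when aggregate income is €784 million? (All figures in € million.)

MPS = ΔS/ΔY = (-343.01 − (-370.05))/(2623 − 2415) = 27.04/208 = 0.13
MPC = 1 − MPS = 0.87
Autonomous saving = -370.05 − 0.13(2415) = -684, so a = 684
C = 684 + 0.87(784) = 684 + 682.08 = 1366.08

C = 1366.08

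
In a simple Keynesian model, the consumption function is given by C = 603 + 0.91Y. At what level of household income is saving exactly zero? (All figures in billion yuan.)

At break-even, C = Y: 603 + 0.91Y = Y
0.09Y = 603, so Y = 603/0.09 = 6700

Y = 6700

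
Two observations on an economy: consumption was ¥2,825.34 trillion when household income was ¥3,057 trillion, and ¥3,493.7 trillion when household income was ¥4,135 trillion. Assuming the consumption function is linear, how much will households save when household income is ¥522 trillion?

MPC = (3493.7 − 2825.34)/(4135 − 3057) = 668.36/1078 = 0.62
a = 2825.34 − 0.62(3057) = 2825.34 − 1895.34 = 930
C = 930 + 0.62(522) = 1253.64
S = 522 − 1253.64 = -731.64

S = -731.64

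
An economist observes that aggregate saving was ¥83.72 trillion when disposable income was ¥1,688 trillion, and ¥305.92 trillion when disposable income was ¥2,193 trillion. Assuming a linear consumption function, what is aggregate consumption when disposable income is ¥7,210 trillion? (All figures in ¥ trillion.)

MPS = ΔS/ΔY = (305.92 − 83.72)/(2193 − 1688) = 222.2/505 = 0.44
MPC = 1 − MPS = 0.56
Autonomous saving = 83.72 − 0.44(1688) = -659, so a = 659
C = 659 + 0.56(7210) = 659 + 4037.6 = 4696.6

C = 4696.6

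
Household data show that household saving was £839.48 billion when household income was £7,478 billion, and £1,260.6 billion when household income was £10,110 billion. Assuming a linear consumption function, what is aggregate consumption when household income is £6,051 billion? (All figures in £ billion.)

C = 5439.84

MPS = ΔS/ΔY = (1260.6 − 839.48)/(10110 − 7478) = 421.12/2632 = 0.16
MPC = 1 − MPS = 0.84
Autonomous saving = 839.48 − 0.16(7478) = -357, so a = 357
C = 357 + 0.84(6051) = 357 + 5082.84 = 5439.84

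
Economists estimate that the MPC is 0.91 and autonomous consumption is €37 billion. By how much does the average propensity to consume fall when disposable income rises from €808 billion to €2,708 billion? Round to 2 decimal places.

At Y = 808: C = 37 + 0.91(808) = 772.28, APC = 772.28/808 = 0.956
At Y = 2708: C = 2501.28, APC = 2501.28/2708 = 0.924
Fall in APC = 0.956 − 0.924 = 0.032 ≈ 0.03

ΔAPC = 0.03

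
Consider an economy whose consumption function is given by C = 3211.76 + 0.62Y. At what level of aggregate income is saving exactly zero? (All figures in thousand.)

Y = 8452

At break-even, C = Y: 3211.76 + 0.62Y = Y
0.38Y = 3211.76, so Y = 3211.76/0.38 = 8452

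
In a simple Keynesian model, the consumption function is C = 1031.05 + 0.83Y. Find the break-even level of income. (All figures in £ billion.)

At break-even, C = Y: 1031.05 + 0.83Y = Y
0.17Y = 1031.05, so Y = 1031.05/0.17 = 6065

Y = 6065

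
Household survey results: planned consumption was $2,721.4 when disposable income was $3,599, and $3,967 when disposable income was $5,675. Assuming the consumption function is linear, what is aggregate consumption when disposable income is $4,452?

C = 3233.2

MPC = (3967 − 2721.4)/(5675 − 3599) = 1245.6/2076 = 0.6
a = 2721.4 − 0.6(3599) = 2721.4 − 2159.4 = 562
C = 562 + 0.6(4452) = 562 + 2671.2 = 3233.2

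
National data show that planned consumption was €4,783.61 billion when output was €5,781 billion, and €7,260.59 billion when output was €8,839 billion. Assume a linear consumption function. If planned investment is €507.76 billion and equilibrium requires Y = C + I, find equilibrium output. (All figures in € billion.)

MPC = (7260.59 − 4783.61)/(8839 − 5781) = 2476.98/3058 = 0.81
a = 4783.61 − 0.81(5781) = 101
Equilibrium: Y = 101 + 0.81Y + 507.76
0.19Y = 608.76, so Y = 608.76/0.19 = 3204

Y = 3204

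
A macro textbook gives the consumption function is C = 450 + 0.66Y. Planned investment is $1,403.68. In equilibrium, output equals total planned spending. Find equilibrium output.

Y = C + I = 450 + 0.66Y + 1403.68
Y − 0.66Y = 1853.68
0.34Y = 1853.68, so Y = 1853.68/0.34 = 5452

Y = 5452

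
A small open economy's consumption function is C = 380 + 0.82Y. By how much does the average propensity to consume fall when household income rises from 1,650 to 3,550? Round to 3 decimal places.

At Y = 1650: C = 380 + 0.82(1650) = 1733, APC = 1733/1650 = 1.0503
At Y = 3550: C = 3291, APC = 3291/3550 = 0.9270
Fall in APC = 1.0503 − 0.9270 = 0.1233 ≈ 0.123

ΔAPC = 0.123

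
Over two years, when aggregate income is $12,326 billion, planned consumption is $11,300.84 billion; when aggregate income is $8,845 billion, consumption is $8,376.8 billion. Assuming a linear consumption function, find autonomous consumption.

a = 947

MPC = ΔC/ΔY = (11300.84 − 8376.8)/(12326 − 8845) = 2924.04/3481 = 0.84
a = C − MPC·Y = 8376.8 − 0.84(8845) = 8376.8 − 7429.8 = 947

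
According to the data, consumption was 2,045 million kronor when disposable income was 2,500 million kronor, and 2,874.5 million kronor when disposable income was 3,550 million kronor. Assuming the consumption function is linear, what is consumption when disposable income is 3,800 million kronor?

MPC = (2874.5 − 2045)/(3550 − 2500) = 829.5/1050 = 0.79
a = 2045 − 0.79(2500) = 2045 − 1975 = 70
C = 70 + 0.79(3800) = 70 + 3002 = 3072

C = 3072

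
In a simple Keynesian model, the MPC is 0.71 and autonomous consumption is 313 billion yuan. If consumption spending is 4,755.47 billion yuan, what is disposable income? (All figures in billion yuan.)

313 + 0.71Y = 4755.47
0.71Y = 4442.47, so Y = 4442.47/0.71 = 6257

Y = 6257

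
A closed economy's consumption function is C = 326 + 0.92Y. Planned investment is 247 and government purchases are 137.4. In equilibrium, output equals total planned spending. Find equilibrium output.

Y = 8880

Y = C + I + G = 326 + 0.92Y + 247 + 137.4
Y − 0.92Y = 710.4
0.08Y = 710.4, so Y = 710.4/0.08 = 8880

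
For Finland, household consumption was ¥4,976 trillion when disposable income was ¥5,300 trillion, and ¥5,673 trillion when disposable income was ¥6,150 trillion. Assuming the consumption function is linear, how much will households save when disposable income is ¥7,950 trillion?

MPC = (5673 − 4976)/(6150 − 5300) = 697/850 = 0.82
a = 4976 − 0.82(5300) = 4976 − 4346 = 630
C = 630 + 0.82(7950) = 7149
S = 7950 − 7149 = 801

S = 801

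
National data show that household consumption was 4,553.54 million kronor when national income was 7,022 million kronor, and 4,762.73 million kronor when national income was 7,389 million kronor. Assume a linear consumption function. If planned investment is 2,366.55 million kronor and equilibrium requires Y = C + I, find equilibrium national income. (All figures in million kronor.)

MPC = (4762.73 − 4553.54)/(7389 − 7022) = 209.19/367 = 0.57
a = 4553.54 − 0.57(7022) = 551
Equilibrium: Y = 551 + 0.57Y + 2366.55
0.43Y = 2917.55, so Y = 2917.55/0.43 = 6785

Y = 6785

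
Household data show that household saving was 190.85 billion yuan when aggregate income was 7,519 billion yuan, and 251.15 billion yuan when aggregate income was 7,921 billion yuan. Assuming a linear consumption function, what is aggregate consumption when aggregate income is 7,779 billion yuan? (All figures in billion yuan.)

C = 7549.15

MPS = ΔS/ΔY = (251.15 − 190.85)/(7921 − 7519) = 60.3/402 = 0.15
MPC = 1 − MPS = 0.85
Autonomous saving = 190.85 − 0.15(7519) = -937, so a = 937
C = 937 + 0.85(7779) = 937 + 6612.15 = 7549.15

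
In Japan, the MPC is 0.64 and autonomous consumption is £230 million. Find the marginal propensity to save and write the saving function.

MPS = 1 − MPC = 1 − 0.64 = 0.36
S = Y − C = -230 + 0.36Y

MPS = 0.36; S = -230 + 0.36Y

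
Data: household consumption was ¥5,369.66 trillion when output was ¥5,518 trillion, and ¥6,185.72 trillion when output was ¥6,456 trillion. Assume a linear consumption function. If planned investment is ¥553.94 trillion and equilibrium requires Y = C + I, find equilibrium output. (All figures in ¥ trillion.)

MPC = (6185.72 − 5369.66)/(6456 − 5518) = 816.06/938 = 0.87
a = 5369.66 − 0.87(5518) = 569
Equilibrium: Y = 569 + 0.87Y + 553.94
0.13Y = 1122.94, so Y = 1122.94/0.13 = 8638

Y = 8638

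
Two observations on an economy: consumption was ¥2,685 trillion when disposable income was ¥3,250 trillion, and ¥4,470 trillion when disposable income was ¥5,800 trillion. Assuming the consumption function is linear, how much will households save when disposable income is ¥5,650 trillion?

S = 1285

MPC = (4470 − 2685)/(5800 − 3250) = 1785/2550 = 0.7
a = 2685 − 0.7(3250) = 2685 − 2275 = 410
C = 410 + 0.7(5650) = 4365
S = 5650 − 4365 = 1285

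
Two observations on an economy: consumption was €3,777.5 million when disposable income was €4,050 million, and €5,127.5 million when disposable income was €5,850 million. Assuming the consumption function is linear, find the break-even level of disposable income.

Y = 2960

MPC = (5127.5 − 3777.5)/(5850 − 4050) = 1350/1800 = 0.75
a = 3777.5 − 0.75(4050) = 3777.5 − 3037.5 = 740
Break-even: Y = a/(1−MPC) = 740/0.25 = 2960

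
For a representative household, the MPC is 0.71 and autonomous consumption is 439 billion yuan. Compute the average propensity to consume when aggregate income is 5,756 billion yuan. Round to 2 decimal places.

APC = 0.79

C = 439 + 0.71(5756) = 4525.76
APC = C/Y = 4525.76/5756 = 0.79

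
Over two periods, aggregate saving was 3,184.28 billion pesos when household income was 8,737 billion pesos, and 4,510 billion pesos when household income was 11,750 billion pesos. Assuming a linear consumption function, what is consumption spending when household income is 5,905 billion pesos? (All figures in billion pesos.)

C = 3966.8

MPS = ΔS/ΔY = (4510 − 3184.28)/(11750 − 8737) = 1325.72/3013 = 0.44
MPC = 1 − MPS = 0.56
Autonomous saving = 3184.28 − 0.44(8737) = -660, so a = 660
C = 660 + 0.56(5905) = 660 + 3306.8 = 3966.8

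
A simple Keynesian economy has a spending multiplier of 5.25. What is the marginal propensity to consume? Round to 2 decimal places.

MPC = 0.81

k = 1/(1 − MPC), so 1 − MPC = 1/k = 1/5.25 = 0.1905
MPC = 1 − 0.1905 = 0.81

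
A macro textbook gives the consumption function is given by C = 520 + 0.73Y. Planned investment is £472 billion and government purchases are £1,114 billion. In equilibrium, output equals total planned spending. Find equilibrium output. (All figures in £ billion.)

Y = C + I + G = 520 + 0.73Y + 472 + 1114
Y − 0.73Y = 2106
0.27Y = 2106, so Y = 2106/0.27 = 7800

Y = 7800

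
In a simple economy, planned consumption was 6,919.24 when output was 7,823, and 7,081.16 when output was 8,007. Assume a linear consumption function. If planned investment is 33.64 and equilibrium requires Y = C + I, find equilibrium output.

Y = 572

MPC = (7081.16 − 6919.24)/(8007 − 7823) = 161.92/184 = 0.88
a = 6919.24 − 0.88(7823) = 35
Equilibrium: Y = 35 + 0.88Y + 33.64
0.12Y = 68.64, so Y = 68.64/0.12 = 572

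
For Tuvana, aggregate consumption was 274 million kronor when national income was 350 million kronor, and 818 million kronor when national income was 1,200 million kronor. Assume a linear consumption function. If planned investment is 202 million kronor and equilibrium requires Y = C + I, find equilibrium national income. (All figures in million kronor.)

Y = 700

MPC = (818 − 274)/(1200 − 350) = 544/850 = 0.64
a = 274 − 0.64(350) = 50
Equilibrium: Y = 50 + 0.64Y + 202
0.36Y = 252, so Y = 252/0.36 = 700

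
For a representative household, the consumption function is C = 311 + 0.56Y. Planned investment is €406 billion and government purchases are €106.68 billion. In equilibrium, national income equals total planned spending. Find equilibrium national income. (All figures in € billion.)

Y = 1872

Y = C + I + G = 311 + 0.56Y + 406 + 106.68
Y − 0.56Y = 823.68
0.44Y = 823.68, so Y = 823.68/0.44 = 1872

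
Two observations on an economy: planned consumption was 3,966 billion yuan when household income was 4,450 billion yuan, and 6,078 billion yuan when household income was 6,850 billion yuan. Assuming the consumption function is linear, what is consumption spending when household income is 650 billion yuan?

C = 622

MPC = (6078 − 3966)/(6850 − 4450) = 2112/2400 = 0.88
a = 3966 − 0.88(4450) = 3966 − 3916 = 50
C = 50 + 0.88(650) = 50 + 572 = 622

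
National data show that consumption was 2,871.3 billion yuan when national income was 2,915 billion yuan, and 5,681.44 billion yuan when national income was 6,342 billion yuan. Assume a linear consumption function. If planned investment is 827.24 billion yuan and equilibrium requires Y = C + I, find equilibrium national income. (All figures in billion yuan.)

Y = 7268

MPC = (5681.44 − 2871.3)/(6342 − 2915) = 2810.14/3427 = 0.82
a = 2871.3 − 0.82(2915) = 481
Equilibrium: Y = 481 + 0.82Y + 827.24
0.18Y = 1308.24, so Y = 1308.24/0.18 = 7268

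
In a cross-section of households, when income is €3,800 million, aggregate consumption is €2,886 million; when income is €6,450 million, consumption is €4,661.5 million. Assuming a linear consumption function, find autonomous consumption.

a = 340

MPC = ΔC/ΔY = (4661.5 − 2886)/(6450 − 3800) = 1775.5/2650 = 0.67
a = C − MPC·Y = 2886 − 0.67(3800) = 2886 − 2546 = 340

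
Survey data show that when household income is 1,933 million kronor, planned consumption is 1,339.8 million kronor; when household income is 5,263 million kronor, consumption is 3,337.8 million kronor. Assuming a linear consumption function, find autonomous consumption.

a = 180

MPC = ΔC/ΔY = (3337.8 − 1339.8)/(5263 − 1933) = 1998/3330 = 0.6
a = C − MPC·Y = 1339.8 − 0.6(1933) = 1339.8 − 1159.8 = 180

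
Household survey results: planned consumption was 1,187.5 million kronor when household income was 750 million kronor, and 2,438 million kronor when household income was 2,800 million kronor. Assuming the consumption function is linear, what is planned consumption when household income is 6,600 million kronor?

MPC = (2438 − 1187.5)/(2800 − 750) = 1250.5/2050 = 0.61
a = 1187.5 − 0.61(750) = 1187.5 − 457.5 = 730
C = 730 + 0.61(6600) = 730 + 4026 = 4756

C = 4756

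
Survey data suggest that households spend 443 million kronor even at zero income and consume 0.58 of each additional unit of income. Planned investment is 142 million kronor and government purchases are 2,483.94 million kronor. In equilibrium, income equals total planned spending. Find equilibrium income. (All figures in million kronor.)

Y = 7307

Y = C + I + G = 443 + 0.58Y + 142 + 2483.94
Y − 0.58Y = 3068.94
0.42Y = 3068.94, so Y = 3068.94/0.42 = 7307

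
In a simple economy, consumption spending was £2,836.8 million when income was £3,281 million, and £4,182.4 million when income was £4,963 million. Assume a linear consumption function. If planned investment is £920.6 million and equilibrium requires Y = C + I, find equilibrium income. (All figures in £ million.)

Y = 5663

MPC = (4182.4 − 2836.8)/(4963 − 3281) = 1345.6/1682 = 0.8
a = 2836.8 − 0.8(3281) = 212
Equilibrium: Y = 212 + 0.8Y + 920.6
0.2Y = 1132.6, so Y = 1132.6/0.2 = 5663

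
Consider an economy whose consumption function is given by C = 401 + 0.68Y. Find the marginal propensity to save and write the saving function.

MPS = 0.32; S = -401 + 0.32Y

MPS = 1 − MPC = 1 − 0.68 = 0.32
S = Y − C = -401 + 0.32Y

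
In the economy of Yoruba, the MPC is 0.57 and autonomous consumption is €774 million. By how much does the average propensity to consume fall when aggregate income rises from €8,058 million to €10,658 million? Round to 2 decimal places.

ΔAPC = 0.02

At Y = 8058: C = 774 + 0.57(8058) = 5367.06, APC = 5367.06/8058 = 0.666
At Y = 10658: C = 6849.06, APC = 6849.06/10658 = 0.643
Fall in APC = 0.666 − 0.643 = 0.023 ≈ 0.02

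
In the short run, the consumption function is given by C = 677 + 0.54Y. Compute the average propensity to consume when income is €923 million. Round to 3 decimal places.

C = 677 + 0.54(923) = 1175.42
APC = C/Y = 1175.42/923 = 1.273

APC = 1.273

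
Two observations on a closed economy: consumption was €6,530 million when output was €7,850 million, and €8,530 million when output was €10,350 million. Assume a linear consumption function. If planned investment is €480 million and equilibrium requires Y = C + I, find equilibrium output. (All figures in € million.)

Y = 3650

MPC = (8530 − 6530)/(10350 − 7850) = 2000/2500 = 0.8
a = 6530 − 0.8(7850) = 250
Equilibrium: Y = 250 + 0.8Y + 480
0.2Y = 730, so Y = 730/0.2 = 3650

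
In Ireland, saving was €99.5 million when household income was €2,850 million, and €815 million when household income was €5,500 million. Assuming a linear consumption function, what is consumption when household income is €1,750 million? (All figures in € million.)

MPS = ΔS/ΔY = (815 − 99.5)/(5500 − 2850) = 715.5/2650 = 0.27
MPC = 1 − MPS = 0.73
Autonomous saving = 99.5 − 0.27(2850) = -670, so a = 670
C = 670 + 0.73(1750) = 670 + 1277.5 = 1947.5

C = 1947.5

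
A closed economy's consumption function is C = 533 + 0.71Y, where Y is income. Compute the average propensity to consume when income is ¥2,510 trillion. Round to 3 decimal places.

APC = 0.922

C = 533 + 0.71(2510) = 2315.1
APC = C/Y = 2315.1/2510 = 0.922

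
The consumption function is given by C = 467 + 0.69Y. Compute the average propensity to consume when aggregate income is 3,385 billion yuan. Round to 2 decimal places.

APC = 0.83

C = 467 + 0.69(3385) = 2802.65
APC = C/Y = 2802.65/3385 = 0.83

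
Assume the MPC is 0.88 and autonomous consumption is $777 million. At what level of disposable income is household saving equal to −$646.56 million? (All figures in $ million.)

Y = 1087

S = Y − C = -777 + 0.12Y
-777 + 0.12Y = -646.56, so 0.12Y = 130.44 and Y = 1087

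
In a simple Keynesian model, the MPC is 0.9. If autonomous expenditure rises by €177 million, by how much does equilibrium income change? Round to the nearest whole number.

ΔY ≈ 1770

The multiplier is 1/(1 − MPC) = 1/0.1.
ΔY = 177/0.1 = 1770.00 ≈ 1770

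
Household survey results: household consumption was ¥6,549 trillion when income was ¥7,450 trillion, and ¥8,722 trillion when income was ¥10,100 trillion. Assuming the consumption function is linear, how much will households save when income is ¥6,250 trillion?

S = 685

MPC = (8722 − 6549)/(10100 − 7450) = 2173/2650 = 0.82
a = 6549 − 0.82(7450) = 6549 − 6109 = 440
C = 440 + 0.82(6250) = 5565
S = 6250 − 5565 = 685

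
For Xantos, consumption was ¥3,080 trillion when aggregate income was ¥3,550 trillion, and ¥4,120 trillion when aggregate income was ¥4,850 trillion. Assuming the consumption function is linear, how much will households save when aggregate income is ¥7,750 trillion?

S = 1310

MPC = (4120 − 3080)/(4850 − 3550) = 1040/1300 = 0.8
a = 3080 − 0.8(3550) = 3080 − 2840 = 240
C = 240 + 0.8(7750) = 6440
S = 7750 − 6440 = 1310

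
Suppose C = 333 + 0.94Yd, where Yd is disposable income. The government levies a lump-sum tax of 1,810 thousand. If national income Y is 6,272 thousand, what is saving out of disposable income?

S = -65.28

Yd = Y − T = 6272 − 1810 = 4462
C = 333 + 0.94(4462) = 333 + 4194.28 = 4527.28
S = Yd − C = 4462 − 4527.28 = -65.28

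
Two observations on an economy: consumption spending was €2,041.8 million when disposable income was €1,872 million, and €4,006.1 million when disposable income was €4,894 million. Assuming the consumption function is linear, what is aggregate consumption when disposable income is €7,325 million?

C = 5586.25

MPC = (4006.1 − 2041.8)/(4894 − 1872) = 1964.3/3022 = 0.65
a = 2041.8 − 0.65(1872) = 2041.8 − 1216.8 = 825
C = 825 + 0.65(7325) = 825 + 4761.25 = 5586.25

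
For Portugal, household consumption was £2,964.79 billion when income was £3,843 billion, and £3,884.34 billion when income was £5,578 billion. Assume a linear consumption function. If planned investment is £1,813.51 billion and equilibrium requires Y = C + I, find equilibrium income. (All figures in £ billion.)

MPC = (3884.34 − 2964.79)/(5578 − 3843) = 919.55/1735 = 0.53
a = 2964.79 − 0.53(3843) = 928
Equilibrium: Y = 928 + 0.53Y + 1813.51
0.47Y = 2741.51, so Y = 2741.51/0.47 = 5833

Y = 5833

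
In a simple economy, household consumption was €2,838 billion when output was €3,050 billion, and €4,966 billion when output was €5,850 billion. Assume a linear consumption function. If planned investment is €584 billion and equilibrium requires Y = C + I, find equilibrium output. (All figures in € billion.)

Y = 4600

MPC = (4966 − 2838)/(5850 − 3050) = 2128/2800 = 0.76
a = 2838 − 0.76(3050) = 520
Equilibrium: Y = 520 + 0.76Y + 584
0.24Y = 1104, so Y = 1104/0.24 = 4600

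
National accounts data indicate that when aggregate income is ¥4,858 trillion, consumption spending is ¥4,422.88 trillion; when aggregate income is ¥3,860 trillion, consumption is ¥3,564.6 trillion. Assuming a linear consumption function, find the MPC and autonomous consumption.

MPC = ΔC/ΔY = (4422.88 − 3564.6)/(4858 − 3860) = 858.28/998 = 0.86
a = C − MPC·Y = 3564.6 − 0.86(3860) = 3564.6 − 3319.6 = 245

MPC = 0.86; a = 245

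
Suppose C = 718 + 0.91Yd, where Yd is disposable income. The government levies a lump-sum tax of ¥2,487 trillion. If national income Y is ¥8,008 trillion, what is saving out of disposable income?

Yd = Y − T = 8008 − 2487 = 5521
C = 718 + 0.91(5521) = 718 + 5024.11 = 5742.11
S = Yd − C = 5521 − 5742.11 = -221.11

S = -221.11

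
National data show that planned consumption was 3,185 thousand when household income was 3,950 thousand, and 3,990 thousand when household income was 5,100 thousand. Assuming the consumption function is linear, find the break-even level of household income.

MPC = (3990 − 3185)/(5100 − 3950) = 805/1150 = 0.7
a = 3185 − 0.7(3950) = 3185 − 2765 = 420
Break-even: Y = a/(1−MPC) = 420/0.3 = 1400

Y = 1400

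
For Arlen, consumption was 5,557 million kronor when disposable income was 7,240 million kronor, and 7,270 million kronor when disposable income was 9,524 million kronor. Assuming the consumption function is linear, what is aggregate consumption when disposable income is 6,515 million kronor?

MPC = (7270 − 5557)/(9524 − 7240) = 1713/2284 = 0.75
a = 5557 − 0.75(7240) = 5557 − 5430 = 127
C = 127 + 0.75(6515) = 127 + 4886.25 = 5013.25

C = 5013.25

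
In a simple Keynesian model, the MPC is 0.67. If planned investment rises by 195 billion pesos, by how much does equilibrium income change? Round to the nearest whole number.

ΔY ≈ 591

The multiplier is 1/(1 − MPC) = 1/0.33.
ΔY = 195/0.33 = 590.91 ≈ 591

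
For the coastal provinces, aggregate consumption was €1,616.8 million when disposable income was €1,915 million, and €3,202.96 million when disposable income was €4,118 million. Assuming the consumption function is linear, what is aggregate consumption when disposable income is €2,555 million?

MPC = (3202.96 − 1616.8)/(4118 − 1915) = 1586.16/2203 = 0.72
a = 1616.8 − 0.72(1915) = 1616.8 − 1378.8 = 238
C = 238 + 0.72(2555) = 238 + 1839.6 = 2077.6

C = 2077.6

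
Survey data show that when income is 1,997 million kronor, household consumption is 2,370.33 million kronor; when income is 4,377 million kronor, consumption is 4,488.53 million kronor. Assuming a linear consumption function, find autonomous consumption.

a = 593

MPC = ΔC/ΔY = (4488.53 − 2370.33)/(4377 − 1997) = 2118.2/2380 = 0.89
a = C − MPC·Y = 2370.33 − 0.89(1997) = 2370.33 − 1777.33 = 593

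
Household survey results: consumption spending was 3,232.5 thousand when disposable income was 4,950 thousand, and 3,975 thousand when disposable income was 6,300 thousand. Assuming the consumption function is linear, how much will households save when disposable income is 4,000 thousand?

S = 1290

MPC = (3975 − 3232.5)/(6300 − 4950) = 742.5/1350 = 0.55
a = 3232.5 − 0.55(4950) = 3232.5 − 2722.5 = 510
C = 510 + 0.55(4000) = 2710
S = 4000 − 2710 = 1290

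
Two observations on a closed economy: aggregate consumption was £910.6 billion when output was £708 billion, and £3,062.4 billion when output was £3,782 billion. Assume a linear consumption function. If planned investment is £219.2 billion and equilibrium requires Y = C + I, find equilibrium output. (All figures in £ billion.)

MPC = (3062.4 − 910.6)/(3782 − 708) = 2151.8/3074 = 0.7
a = 910.6 − 0.7(708) = 415
Equilibrium: Y = 415 + 0.7Y + 219.2
0.3Y = 634.2, so Y = 634.2/0.3 = 2114

Y = 2114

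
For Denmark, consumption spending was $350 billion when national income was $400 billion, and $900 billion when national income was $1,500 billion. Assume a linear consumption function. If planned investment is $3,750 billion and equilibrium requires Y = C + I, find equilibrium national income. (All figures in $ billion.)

MPC = (900 − 350)/(1500 − 400) = 550/1100 = 0.5
a = 350 − 0.5(400) = 150
Equilibrium: Y = 150 + 0.5Y + 3750
0.5Y = 3900, so Y = 3900/0.5 = 7800

Y = 7800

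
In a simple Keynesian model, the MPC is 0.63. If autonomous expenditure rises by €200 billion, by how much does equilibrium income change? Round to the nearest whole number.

ΔY ≈ 541

The multiplier is 1/(1 − MPC) = 1/0.37.
ΔY = 200/0.37 = 540.54 ≈ 541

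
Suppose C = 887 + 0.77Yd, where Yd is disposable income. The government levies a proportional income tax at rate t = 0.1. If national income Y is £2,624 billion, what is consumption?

C = 2705.432

Yd = (1 − 0.1)(2624) = 0.9(2624) = 2361.6
C = 887 + 0.77(2361.6) = 887 + 1818.432 = 2705.432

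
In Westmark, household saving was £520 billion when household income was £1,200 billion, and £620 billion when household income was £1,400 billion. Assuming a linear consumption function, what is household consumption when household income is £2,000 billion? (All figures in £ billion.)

MPS = ΔS/ΔY = (620 − 520)/(1400 − 1200) = 100/200 = 0.5
MPC = 1 − MPS = 0.5
Autonomous saving = 520 − 0.5(1200) = -80, so a = 80
C = 80 + 0.5(2000) = 80 + 1000 = 1080

C = 1080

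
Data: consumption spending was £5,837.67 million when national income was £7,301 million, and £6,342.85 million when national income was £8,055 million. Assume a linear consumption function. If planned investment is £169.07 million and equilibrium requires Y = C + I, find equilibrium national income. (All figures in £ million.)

MPC = (6342.85 − 5837.67)/(8055 − 7301) = 505.18/754 = 0.67
a = 5837.67 − 0.67(7301) = 946
Equilibrium: Y = 946 + 0.67Y + 169.07
0.33Y = 1115.07, so Y = 1115.07/0.33 = 3379

Y = 3379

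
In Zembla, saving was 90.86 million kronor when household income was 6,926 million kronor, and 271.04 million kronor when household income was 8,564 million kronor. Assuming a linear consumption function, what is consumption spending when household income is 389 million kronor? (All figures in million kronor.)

MPS = ΔS/ΔY = (271.04 − 90.86)/(8564 − 6926) = 180.18/1638 = 0.11
MPC = 1 − MPS = 0.89
Autonomous saving = 90.86 − 0.11(6926) = -671, so a = 671
C = 671 + 0.89(389) = 671 + 346.21 = 1017.21

C = 1017.21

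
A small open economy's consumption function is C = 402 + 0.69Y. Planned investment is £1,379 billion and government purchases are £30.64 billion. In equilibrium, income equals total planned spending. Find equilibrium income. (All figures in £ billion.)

Y = C + I + G = 402 + 0.69Y + 1379 + 30.64
Y − 0.69Y = 1811.64
0.31Y = 1811.64, so Y = 1811.64/0.31 = 5844

Y = 5844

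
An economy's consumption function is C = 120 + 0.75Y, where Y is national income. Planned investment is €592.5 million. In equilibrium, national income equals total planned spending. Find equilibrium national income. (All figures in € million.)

Y = C + I = 120 + 0.75Y + 592.5
Y − 0.75Y = 712.5
0.25Y = 712.5, so Y = 712.5/0.25 = 2850

Y = 2850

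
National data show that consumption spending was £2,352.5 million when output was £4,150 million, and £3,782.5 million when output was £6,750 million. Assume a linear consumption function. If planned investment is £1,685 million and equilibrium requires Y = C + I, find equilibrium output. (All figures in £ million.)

MPC = (3782.5 − 2352.5)/(6750 − 4150) = 1430/2600 = 0.55
a = 2352.5 − 0.55(4150) = 70
Equilibrium: Y = 70 + 0.55Y + 1685
0.45Y = 1755, so Y = 1755/0.45 = 3900

Y = 3900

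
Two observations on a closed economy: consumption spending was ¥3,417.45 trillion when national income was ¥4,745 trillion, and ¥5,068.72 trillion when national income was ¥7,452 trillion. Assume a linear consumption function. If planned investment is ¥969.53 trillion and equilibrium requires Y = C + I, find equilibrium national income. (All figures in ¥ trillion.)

Y = 3827

MPC = (5068.72 − 3417.45)/(7452 − 4745) = 1651.27/2707 = 0.61
a = 3417.45 − 0.61(4745) = 523
Equilibrium: Y = 523 + 0.61Y + 969.53
0.39Y = 1492.53, so Y = 1492.53/0.39 = 3827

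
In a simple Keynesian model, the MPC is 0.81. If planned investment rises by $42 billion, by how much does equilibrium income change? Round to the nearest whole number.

ΔY ≈ 221

The multiplier is 1/(1 − MPC) = 1/0.19.
ΔY = 42/0.19 = 221.05 ≈ 221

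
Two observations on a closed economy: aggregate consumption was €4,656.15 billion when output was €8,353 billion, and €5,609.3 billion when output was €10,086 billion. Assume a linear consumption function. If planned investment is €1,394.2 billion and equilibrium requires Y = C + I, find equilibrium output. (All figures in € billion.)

MPC = (5609.3 − 4656.15)/(10086 − 8353) = 953.15/1733 = 0.55
a = 4656.15 − 0.55(8353) = 62
Equilibrium: Y = 62 + 0.55Y + 1394.2
0.45Y = 1456.2, so Y = 1456.2/0.45 = 3236

Y = 3236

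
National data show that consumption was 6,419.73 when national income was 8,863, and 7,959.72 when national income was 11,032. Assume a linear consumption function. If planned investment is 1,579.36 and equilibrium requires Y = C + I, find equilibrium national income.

MPC = (7959.72 − 6419.73)/(11032 − 8863) = 1539.99/2169 = 0.71
a = 6419.73 − 0.71(8863) = 127
Equilibrium: Y = 127 + 0.71Y + 1579.36
0.29Y = 1706.36, so Y = 1706.36/0.29 = 5884

Y = 5884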